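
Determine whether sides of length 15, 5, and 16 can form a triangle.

Yes.
The triangle inequality requires that the sum of any two sides exceeds the third.
Here 5 + 15 = 20 > 16, so the condition is met.

Yes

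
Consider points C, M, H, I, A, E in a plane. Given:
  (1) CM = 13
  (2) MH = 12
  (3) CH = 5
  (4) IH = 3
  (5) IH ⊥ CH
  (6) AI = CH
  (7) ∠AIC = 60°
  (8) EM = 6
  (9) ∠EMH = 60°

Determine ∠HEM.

Step 1: By the law of cosines on triangle EMH: EH² = 6² + 12² − 2·6·12·cos(60°) = 108, so EH = 6·√3.
Step 2: By the inverse law of cosines on triangle HEM: cos(∠HEM) = ((6·√3)² + 6² − 12²) / (2·6·√3·6) = 0/124.71 = 0, so ∠HEM = 90°.

Therefore, the measure of angle ∠HEM = 90°.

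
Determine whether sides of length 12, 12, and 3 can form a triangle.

Sort the sides: 3, 12, 12.
It suffices to check that the sum of the two smallest exceeds the largest:
3 + 12 = 15 > 12. ✓
Yes, a valid triangle can be formed.

Yes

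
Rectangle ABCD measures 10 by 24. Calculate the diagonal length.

A rectangle's diagonal splits it into two right triangles, with the diagonal as the hypotenuse.
By the Pythagorean theorem, d^2 = 10^2 + 24^2 = 676.
Therefore d = sqrt(676) = 26.

26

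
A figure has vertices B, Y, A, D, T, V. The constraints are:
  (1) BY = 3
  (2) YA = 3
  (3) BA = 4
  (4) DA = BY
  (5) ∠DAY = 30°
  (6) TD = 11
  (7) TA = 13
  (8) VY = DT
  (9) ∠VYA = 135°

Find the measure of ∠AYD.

From the given relations: DA = BY = 3.
Step 1: By the law of cosines on triangle YAD: YD² = 3² + 3² − 2·3·3·cos(30°) = 2.41, so YD ≈ 1.55.
Step 2: By the inverse law of cosines on triangle AYD: cos(∠AYD) = (3² + 1.55² − 3²) / (2·3·1.55) = 2.41/9.32 = 0.2588, so ∠AYD = 75°.

Therefore, the measure of angle ∠AYD = 75°.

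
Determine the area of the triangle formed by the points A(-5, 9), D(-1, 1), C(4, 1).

Shoelace: Area = (1/2)|-5(1-1) + -1(1-9) + 4(9-1)| = (1/2)(40) = 20

20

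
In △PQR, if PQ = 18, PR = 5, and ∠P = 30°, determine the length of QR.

By the law of cosines: QR^2 = PQ^2 + PR^2 - 2*PQ*PR*cos(P)
QR^2 = 18^2 + 5^2 - 2*18*5*cos(30°)
QR^2 = 324 + 25 - 180*(sqrt(3)/2)
QR^2 = 349 - 90*sqrt(3)
QR = sqrt(349 - 90*sqrt(3))

sqrt(349 - 90*sqrt(3))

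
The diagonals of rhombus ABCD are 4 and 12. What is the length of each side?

Half-diagonals are 2 and 6. side = sqrt(2^2 + 6^2) = sqrt(40) = 2*sqrt(10)

2*sqrt(10)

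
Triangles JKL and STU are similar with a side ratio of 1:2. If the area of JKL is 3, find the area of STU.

The ratio of areas of similar triangles = (side ratio)^2.
Side ratio = 1:2, so area ratio = 1:4.
Area of STU / Area of JKL = 4/1
Area of STU = 3 * 4/1 = 12

12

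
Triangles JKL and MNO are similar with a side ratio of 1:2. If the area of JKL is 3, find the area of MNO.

Area ratio = (1/2)^2 = 1/4. Area of MNO = 3 * 4/1 = 12.

12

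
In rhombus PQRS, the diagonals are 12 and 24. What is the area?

Area of a rhombus = (d1 * d2) / 2
Area = (12 * 24) / 2
Area = 288 / 2
Area = 144

144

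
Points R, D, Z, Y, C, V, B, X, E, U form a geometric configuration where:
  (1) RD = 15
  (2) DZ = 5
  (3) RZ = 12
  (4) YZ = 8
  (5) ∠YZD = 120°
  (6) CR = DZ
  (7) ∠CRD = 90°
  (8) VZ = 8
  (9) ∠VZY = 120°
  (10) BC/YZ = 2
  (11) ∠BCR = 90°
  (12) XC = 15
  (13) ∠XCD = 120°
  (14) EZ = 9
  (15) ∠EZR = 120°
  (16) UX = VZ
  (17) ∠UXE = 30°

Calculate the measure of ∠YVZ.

Step 1: By the law of cosines on triangle VZY: VY² = 8² + 8² − 2·8·8·cos(120°) = 192, so VY = 8·√3.
Step 2: By the inverse law of cosines on triangle YVZ: cos(∠YVZ) = ((8·√3)² + 8² − 8²) / (2·8·√3·8) = 192/221.7 = 0.866, so ∠YVZ = 30°.

Therefore, the measure of angle ∠YVZ = 30°.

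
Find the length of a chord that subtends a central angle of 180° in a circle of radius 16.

Chord length = 2r sin(θ/2)
= 2 × 16 × sin(180°/2)
= 2 × 16 × sin(90°)
= 32

32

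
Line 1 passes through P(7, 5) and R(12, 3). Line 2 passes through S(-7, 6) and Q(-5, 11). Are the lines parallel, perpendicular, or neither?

Slope of line 1: m1 = (3 - 5)/(12 - 7) = -2/5 = -2/5
Slope of line 2: m2 = (11 - 6)/(-5 - -7) = 5/2 = 5/2
Two lines are perpendicular when the product of their slopes is -1 (negative reciprocals).
m1 * m2 = (-2/5) * (5/2) = -1, confirming perpendicularity.

Perpendicular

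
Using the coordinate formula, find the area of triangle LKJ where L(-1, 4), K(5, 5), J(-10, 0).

The Shoelace formula computes the area from vertex coordinates by summing cross products.
For vertices (-1,4), (5,5), (-10,0):
Signed sum = -1*5 - 5*4 + 5*0 - -10*5 + -10*4 - -1*0
= -25 + 50 + -40 = -15
Area = (1/2)|-15| = 15/2.

15/2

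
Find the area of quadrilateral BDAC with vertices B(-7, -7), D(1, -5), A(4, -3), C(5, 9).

Shoelace: sum of cross terms = 138, Area = (1/2)|138| = 69

69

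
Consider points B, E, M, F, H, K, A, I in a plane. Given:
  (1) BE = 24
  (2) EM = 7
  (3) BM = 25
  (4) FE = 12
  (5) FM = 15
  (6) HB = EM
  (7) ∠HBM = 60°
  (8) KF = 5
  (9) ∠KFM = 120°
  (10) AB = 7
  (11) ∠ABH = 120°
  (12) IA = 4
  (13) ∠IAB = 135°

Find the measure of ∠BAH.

From the given relations: HB = EM = 7.
Step 1: By the law of cosines on triangle ABH: AH² = 7² + 7² − 2·7·7·cos(120°) = 147, so AH = 7·√3.
Step 2: By the inverse law of cosines on triangle BAH: cos(∠BAH) = (7² + (7·√3)² − 7²) / (2·7·7·√3) = 147/169.74 = 0.866, so ∠BAH = 30°.

Therefore, the measure of angle ∠BAH = 30°.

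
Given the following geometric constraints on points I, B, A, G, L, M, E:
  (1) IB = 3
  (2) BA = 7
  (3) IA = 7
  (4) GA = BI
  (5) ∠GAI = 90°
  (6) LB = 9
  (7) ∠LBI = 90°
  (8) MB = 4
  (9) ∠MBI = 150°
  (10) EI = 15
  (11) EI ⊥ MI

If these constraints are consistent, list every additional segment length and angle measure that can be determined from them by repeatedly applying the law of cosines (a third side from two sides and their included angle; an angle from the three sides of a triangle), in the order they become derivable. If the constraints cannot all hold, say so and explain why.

The constraints are consistent. Derivable facts, in order:
After 1 step:
- IG = √58
- IL = 3·√10
- IM ≈ 6.77
- ∠ABI = 77.63°
- ∠AIB = 77.63°
- ∠BAI = 24.75°
After 2 steps:
- ME ≈ 16.46
- ∠AGI = 66.8°
- ∠AIG = 23.2°
- ∠BIL = 71.57°
- ∠BIM = 17.19°
- ∠BLI = 18.43°
- ∠BMI = 12.81°
After 3 steps:
- ∠EMI = 65.72°
- ∠IEM = 24.28°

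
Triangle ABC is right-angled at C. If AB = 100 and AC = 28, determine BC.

By the Pythagorean theorem: BC^2 = AB^2 - AC^2
BC^2 = 100^2 - 28^2 = 10000 - 784 = 9216
BC = sqrt(9216) = 96

96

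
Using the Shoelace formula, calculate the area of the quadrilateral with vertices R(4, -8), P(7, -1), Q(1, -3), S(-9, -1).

The Shoelace formula works by pairing each vertex with the next (cycling back to the first).
For each pair, compute x_i*y_(i+1) - x_(i+1)*y_i:
  (4*-1 - 7*-8) = 52
  (7*-3 - 1*-1) = -20
  (1*-1 - -9*-3) = -28
  (-9*-8 - 4*-1) = 76
Taking half the absolute value of the total: Area = (1/2)(80) = 40.

40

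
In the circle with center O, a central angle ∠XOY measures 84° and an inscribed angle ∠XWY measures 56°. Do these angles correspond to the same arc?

By the inscribed angle theorem, the inscribed angle for a central angle of 84° should be 84° / 2 = 42°.
The given inscribed angle is 56°, which does not equal 42°.
Therefore, no, they do not correspond to the same arc.

No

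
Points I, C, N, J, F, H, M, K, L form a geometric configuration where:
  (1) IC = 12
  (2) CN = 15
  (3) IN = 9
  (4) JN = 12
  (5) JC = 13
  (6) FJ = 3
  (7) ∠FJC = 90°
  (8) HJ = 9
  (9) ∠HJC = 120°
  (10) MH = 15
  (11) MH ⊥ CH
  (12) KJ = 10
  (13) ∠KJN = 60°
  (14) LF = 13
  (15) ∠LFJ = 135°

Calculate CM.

Step 1: By the law of cosines on triangle CJH: CH² = 13² + 9² − 2·13·9·cos(120°) = 367, so CH ≈ 19.16.
Step 2: By the law of cosines on triangle CHM: CM² = 19.16² + 15² − 2·19.16·15·cos(90°) = 592, so CM = 4·√37.

Therefore, the length of CM = 4·√37.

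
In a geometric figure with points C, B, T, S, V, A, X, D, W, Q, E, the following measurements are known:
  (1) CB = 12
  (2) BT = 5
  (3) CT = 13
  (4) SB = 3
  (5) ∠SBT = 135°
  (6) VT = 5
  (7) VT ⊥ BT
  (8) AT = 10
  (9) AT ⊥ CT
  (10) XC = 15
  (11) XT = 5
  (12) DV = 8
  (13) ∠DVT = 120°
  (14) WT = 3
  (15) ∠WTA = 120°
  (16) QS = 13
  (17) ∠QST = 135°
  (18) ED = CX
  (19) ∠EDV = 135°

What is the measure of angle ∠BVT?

Step 1: By the law of cosines on triangle VTB: VB² = 5² + 5² − 2·5·5·cos(90°) = 50, so VB = 5·√2.
Step 2: By the inverse law of cosines on triangle BVT: cos(∠BVT) = ((5·√2)² + 5² − 5²) / (2·5·√2·5) = 50/70.71 = 0.7071, so ∠BVT = 45°.

Therefore, the measure of angle ∠BVT = 45°.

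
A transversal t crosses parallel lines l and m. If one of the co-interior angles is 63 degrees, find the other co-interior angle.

Co-interior (same-side interior) angles are between the parallel lines on the same side of the transversal.
Unlike corresponding or alternate interior angles, they are supplementary rather than equal.
So the angle = 180 - 63 = 117 degrees.

117 degrees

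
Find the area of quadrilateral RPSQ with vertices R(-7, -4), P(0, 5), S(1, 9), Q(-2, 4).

Shoelace: sum of cross terms = 18, Area = (1/2)|18| = 9

9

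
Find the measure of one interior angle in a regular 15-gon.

Each interior angle of a regular n-gon is (n - 2) * 180 / n.
For n = 15: (15 - 2) * 180 / 15 = 2340/15 = 156 degrees.

156 degrees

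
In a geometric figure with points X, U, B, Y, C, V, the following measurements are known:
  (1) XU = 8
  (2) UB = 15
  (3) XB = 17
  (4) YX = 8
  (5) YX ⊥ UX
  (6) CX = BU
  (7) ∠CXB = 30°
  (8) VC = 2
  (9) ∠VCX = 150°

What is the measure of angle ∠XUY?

Step 1: By the law of cosines on triangle UXY: UY² = 8² + 8² − 2·8·8·cos(90°) = 128, so UY = 8·√2.
Step 2: By the inverse law of cosines on triangle XUY: cos(∠XUY) = (8² + (8·√2)² − 8²) / (2·8·8·√2) = 128/181.02 = 0.7071, so ∠XUY = 45°.

Therefore, the measure of angle ∠XUY = 45°.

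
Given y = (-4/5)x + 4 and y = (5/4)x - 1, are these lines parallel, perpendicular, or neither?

Slope of line 1: m1 = -4/5
Slope of line 2: m2 = 5/4
m1 * m2 = (-4/5) * (5/4) = -1 = -1, so the lines are perpendicular.

Perpendicular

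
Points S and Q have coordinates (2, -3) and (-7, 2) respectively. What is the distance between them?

d = sqrt((-9)^2 + (5)^2) = sqrt(106)

sqrt(106)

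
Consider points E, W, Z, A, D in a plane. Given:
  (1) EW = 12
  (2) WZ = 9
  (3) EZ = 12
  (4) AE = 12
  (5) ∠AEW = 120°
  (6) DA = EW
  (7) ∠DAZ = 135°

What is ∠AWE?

Step 1: By the law of cosines on triangle WEA: WA² = 12² + 12² − 2·12·12·cos(120°) = 432, so WA = 12·√3.
Step 2: By the inverse law of cosines on triangle AWE: cos(∠AWE) = ((12·√3)² + 12² − 12²) / (2·12·√3·12) = 432/498.83 = 0.866, so ∠AWE = 30°.

Therefore, the measure of angle ∠AWE = 30°.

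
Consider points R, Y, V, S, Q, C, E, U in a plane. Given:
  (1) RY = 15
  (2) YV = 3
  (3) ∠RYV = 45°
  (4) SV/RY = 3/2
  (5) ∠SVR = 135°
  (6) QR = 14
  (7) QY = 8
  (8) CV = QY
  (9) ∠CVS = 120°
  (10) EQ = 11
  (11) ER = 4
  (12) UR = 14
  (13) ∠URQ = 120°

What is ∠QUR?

Step 1: By the law of cosines on triangle URQ: UQ² = 14² + 14² − 2·14·14·cos(120°) = 588, so UQ = 14·√3.
Step 2: By the inverse law of cosines on triangle QUR: cos(∠QUR) = ((14·√3)² + 14² − 14²) / (2·14·√3·14) = 588/678.96 = 0.866, so ∠QUR = 30°.

Therefore, the measure of angle ∠QUR = 30°.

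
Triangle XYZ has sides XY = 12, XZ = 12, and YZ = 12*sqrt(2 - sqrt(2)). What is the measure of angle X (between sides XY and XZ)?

By the inverse law of cosines: cos(X) = (XY² + XZ² - YZ²) / (2 × XY × XZ)
cos(X) = (12² + 12² - (12*sqrt(2 - sqrt(2)))²) / (2 × 12 × 12)
cos(X) = (144 + 144 - (288 - 144*sqrt(2))) / 288
cos(X) = sqrt(2)/2
X = arccos(sqrt(2)/2) = 45°

45°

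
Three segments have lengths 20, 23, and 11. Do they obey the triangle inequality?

For three segments to close into a triangle, no single side can be as long as the other two combined.
The longest side is 23, and 11 + 20 = 31 > 23.
A triangle can be formed.

Yes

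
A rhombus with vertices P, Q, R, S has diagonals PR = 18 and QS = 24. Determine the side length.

In a rhombus, the diagonals bisect each other perpendicularly, creating four congruent right triangles.
Each triangle has legs 9 (half of 18) and 12 (half of 24).
The hypotenuse of each right triangle is a side of the rhombus:
side = sqrt(9^2 + 12^2) = sqrt(225) = 15

15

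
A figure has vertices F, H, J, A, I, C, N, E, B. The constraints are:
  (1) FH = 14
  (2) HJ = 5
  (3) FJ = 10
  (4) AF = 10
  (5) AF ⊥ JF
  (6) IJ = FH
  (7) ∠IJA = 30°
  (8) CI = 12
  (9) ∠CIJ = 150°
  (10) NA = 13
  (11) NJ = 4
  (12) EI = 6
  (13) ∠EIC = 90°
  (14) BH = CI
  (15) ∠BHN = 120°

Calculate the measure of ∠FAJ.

Step 1: By the law of cosines on triangle AFJ: AJ² = 10² + 10² − 2·10·10·cos(90°) = 200, so AJ = 10·√2.
Step 2: By the inverse law of cosines on triangle FAJ: cos(∠FAJ) = (10² + (10·√2)² − 10²) / (2·10·10·√2) = 200/282.84 = 0.7071, so ∠FAJ = 45°.

Therefore, the measure of angle ∠FAJ = 45°.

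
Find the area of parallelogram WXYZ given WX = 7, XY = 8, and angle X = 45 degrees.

Area = 7 * 8 * sin(45°) = 56 * sqrt(2)/2 = 28*sqrt(2)

28*sqrt(2)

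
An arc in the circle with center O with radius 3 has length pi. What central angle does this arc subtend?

θ = 360 × pi / (2π × 3) = 60° (rearranging arc length formula).

60°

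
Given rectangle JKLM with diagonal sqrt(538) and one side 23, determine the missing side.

b = sqrt(d^2 - a^2) = sqrt(538 - 529) = sqrt(9) = 3

3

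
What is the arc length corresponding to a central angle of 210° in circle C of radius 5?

Arc length = 2πr × θ/360
= 2π × 5 × 7/12
= 35*pi/6

35*pi/6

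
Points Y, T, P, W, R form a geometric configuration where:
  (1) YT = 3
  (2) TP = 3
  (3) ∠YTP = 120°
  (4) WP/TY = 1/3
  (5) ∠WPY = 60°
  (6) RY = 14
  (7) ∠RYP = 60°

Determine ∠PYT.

Step 1: By the law of cosines on triangle YTP: YP² = 3² + 3² − 2·3·3·cos(120°) = 27, so YP = 3·√3.
Step 2: By the inverse law of cosines on triangle PYT: cos(∠PYT) = ((3·√3)² + 3² − 3²) / (2·3·√3·3) = 27/31.18 = 0.866, so ∠PYT = 30°.

Therefore, the measure of angle ∠PYT = 30°.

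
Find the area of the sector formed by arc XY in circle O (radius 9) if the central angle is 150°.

Sector area = πr² × θ/360
= π × 9² × 5/12
= π × 81 × 5/12
= 135*pi/4

135*pi/4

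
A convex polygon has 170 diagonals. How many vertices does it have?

Using d = n(n - 3)/2, we solve 170 = n(n - 3)/2.
So n(n - 3) = 340.
Testing n = 20: 20 * 17 = 340 = 340. Correct.
The polygon has 20 sides.

20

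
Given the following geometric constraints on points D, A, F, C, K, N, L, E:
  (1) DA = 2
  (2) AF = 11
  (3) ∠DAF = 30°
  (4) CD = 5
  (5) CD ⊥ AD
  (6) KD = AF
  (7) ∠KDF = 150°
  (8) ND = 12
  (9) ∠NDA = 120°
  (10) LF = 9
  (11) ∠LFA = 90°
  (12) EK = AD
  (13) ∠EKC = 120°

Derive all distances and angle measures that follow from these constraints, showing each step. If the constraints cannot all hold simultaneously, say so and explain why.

The constraints are consistent.

From the given relations:
  KD = AF = 11
  EK = AD = 2

Step 1: From DA = 2, AF = 11, and ∠DAF = 30°, by the law of cosines:
  DF² = DA² + AF² - 2·DA·AF·cos(30°) = 4 + 121 - 38.11 = 86.89
  DF ≈ 9.32

Step 2: From AD = 2, DC = 5, and ∠ADC = 90°, by the law of cosines:
  AC² = AD² + DC² - 2·AD·DC·cos(90°) = 4 + 25 - 0 = 29
  AC = √29

Step 3: From AD = 2, DN = 12, and ∠ADN = 120°, by the law of cosines:
  AN² = AD² + DN² - 2·AD·DN·cos(120°) = 4 + 144 + 24 = 172
  AN = 2·√43

Step 4: From AF = 11, FL = 9, and ∠AFL = 90°, by the law of cosines:
  AL² = AF² + FL² - 2·AF·FL·cos(90°) = 121 + 81 - 0 = 202
  AL ≈ 14.21

Step 5: From FD = 9.32, DK = 11, and ∠FDK = 150°, by the law of cosines:
  FK² = FD² + DK² - 2·FD·DK·cos(150°) = 86.89 + 121 + 177.6 = 385.5
  FK ≈ 19.63

Step 6: From DA = 2, DF = 9.32, AF = 11, by the inverse law of cosines:
  cos(∠ADF) = (DA² + DF² - AF²) / (2·DA·DF)
  ∠ADF = 143.84°

Step 7: From AC = √29, AD = 2, CD = 5, by the inverse law of cosines:
  cos(∠CAD) = (AC² + AD² - CD²) / (2·AC·AD)
  ∠CAD = 68.2°

Step 8: From AD = 2, AN = 2·√43, DN = 12, by the inverse law of cosines:
  cos(∠DAN) = (AD² + AN² - DN²) / (2·AD·AN)
  ∠DAN = 52.41°

Step 9: From AF = 11, AL = 14.21, FL = 9, by the inverse law of cosines:
  cos(∠FAL) = (AF² + AL² - FL²) / (2·AF·AL)
  ∠FAL = 39.29°

Step 10: From FA = 11, FD = 9.32, AD = 2, by the inverse law of cosines:
  cos(∠AFD) = (FA² + FD² - AD²) / (2·FA·FD)
  ∠AFD = 6.16°

Step 11: From CA = √29, CD = 5, AD = 2, by the inverse law of cosines:
  cos(∠ACD) = (CA² + CD² - AD²) / (2·CA·CD)
  ∠ACD = 21.8°

Step 12: From NA = 2·√43, ND = 12, AD = 2, by the inverse law of cosines:
  cos(∠AND) = (NA² + ND² - AD²) / (2·NA·ND)
  ∠AND = 7.59°

Step 13: From LA = 14.21, LF = 9, AF = 11, by the inverse law of cosines:
  cos(∠ALF) = (LA² + LF² - AF²) / (2·LA·LF)
  ∠ALF = 50.71°

Step 14: From FD = 9.32, FK = 19.63, DK = 11, by the inverse law of cosines:
  cos(∠DFK) = (FD² + FK² - DK²) / (2·FD·FK)
  ∠DFK = 16.27°

Step 15: From KD = 11, KF = 19.63, DF = 9.32, by the inverse law of cosines:
  cos(∠DKF) = (KD² + KF² - DF²) / (2·KD·KF)
  ∠DKF = 13.73°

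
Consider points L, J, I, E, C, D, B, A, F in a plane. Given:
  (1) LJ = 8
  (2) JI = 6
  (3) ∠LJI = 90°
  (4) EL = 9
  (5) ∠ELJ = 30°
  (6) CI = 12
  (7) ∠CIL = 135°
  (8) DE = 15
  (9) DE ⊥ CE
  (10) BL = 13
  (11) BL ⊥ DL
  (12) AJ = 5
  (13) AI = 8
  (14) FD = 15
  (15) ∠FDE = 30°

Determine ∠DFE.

Step 1: By the law of cosines on triangle FDE: FE² = 15² + 15² − 2·15·15·cos(30°) = 60.29, so FE ≈ 7.76.
Step 2: By the inverse law of cosines on triangle DFE: cos(∠DFE) = (15² + 7.76² − 15²) / (2·15·7.76) = 60.29/232.94 = 0.2588, so ∠DFE = 75°.

Therefore, the measure of angle ∠DFE = 75°.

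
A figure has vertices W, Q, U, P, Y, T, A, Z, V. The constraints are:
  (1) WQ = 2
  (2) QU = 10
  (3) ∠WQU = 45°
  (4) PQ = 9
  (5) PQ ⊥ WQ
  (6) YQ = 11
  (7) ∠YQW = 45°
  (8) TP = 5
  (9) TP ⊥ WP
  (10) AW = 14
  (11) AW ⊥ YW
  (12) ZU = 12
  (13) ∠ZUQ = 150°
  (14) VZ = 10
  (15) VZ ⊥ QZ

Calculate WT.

Step 1: By the law of cosines on triangle PQW: PW² = 9² + 2² − 2·9·2·cos(90°) = 85, so PW = √85.
Step 2: By the law of cosines on triangle WPT: WT² = √85² + 5² − 2·√85·5·cos(90°) = 110, so WT = √110.

Therefore, the length of WT = √110.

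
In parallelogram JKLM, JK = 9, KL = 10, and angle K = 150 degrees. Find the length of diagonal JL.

The diagonal of a parallelogram can be found by treating two adjacent sides and the diagonal as a triangle.
Applying the law of cosines with sides 9, 10 and included angle 150°:
d^2 = 81 + 100 - 180*cos(150°) = 90*sqrt(3) + 181
d = sqrt(90*sqrt(3) + 181)

sqrt(90*sqrt(3) + 181)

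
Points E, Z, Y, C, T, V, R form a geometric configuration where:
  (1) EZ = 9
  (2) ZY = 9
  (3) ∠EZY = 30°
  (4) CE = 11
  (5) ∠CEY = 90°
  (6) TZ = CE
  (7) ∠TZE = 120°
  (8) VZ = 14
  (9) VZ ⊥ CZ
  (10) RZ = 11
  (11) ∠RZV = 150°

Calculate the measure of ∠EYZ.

Step 1: By the law of cosines on triangle YZE: YE² = 9² + 9² − 2·9·9·cos(30°) = 21.7, so YE ≈ 4.66.
Step 2: By the inverse law of cosines on triangle EYZ: cos(∠EYZ) = (4.66² + 9² − 9²) / (2·4.66·9) = 21.7/83.86 = 0.2588, so ∠EYZ = 75°.

Therefore, the measure of angle ∠EYZ = 75°.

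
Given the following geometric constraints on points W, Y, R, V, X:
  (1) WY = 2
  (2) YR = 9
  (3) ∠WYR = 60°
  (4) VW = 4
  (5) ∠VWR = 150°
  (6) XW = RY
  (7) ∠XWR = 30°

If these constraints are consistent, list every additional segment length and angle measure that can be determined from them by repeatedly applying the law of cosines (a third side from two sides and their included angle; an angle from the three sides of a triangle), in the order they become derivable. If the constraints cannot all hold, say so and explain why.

The constraints are consistent. Derivable facts, in order:
After 1 step:
- WR = √67
After 2 steps:
- RV ≈ 11.82
- RX ≈ 4.52
- ∠RWY = 107.78°
- ∠WRY = 12.22°
After 3 steps:
- ∠RVW = 20.26°
- ∠RXW = 64.97°
- ∠VRW = 9.74°
- ∠WRX = 85.03°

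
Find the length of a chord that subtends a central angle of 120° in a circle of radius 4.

Chord length = 2r sin(θ/2)
= 2 × 4 × sin(120°/2)
= 2 × 4 × sin(60°)
= 4*sqrt(3)

4*sqrt(3)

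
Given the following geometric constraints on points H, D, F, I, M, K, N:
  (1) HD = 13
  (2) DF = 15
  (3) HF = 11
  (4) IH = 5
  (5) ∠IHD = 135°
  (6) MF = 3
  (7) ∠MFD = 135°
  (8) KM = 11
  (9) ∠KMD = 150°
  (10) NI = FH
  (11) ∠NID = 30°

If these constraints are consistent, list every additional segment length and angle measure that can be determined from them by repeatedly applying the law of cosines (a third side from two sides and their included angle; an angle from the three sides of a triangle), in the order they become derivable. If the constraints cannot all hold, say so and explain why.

The constraints are consistent. Derivable facts, in order:
After 1 step:
- DI ≈ 16.91
- DM ≈ 17.25
- ∠DFH = 57.56°
- ∠DHF = 76.86°
- ∠FDH = 45.57°
After 2 steps:
- DK ≈ 27.34
- DN ≈ 9.21
- ∠DIH = 32.93°
- ∠DMF = 37.94°
- ∠FDM = 7.06°
- ∠HDI = 12.07°
After 3 steps:
- ∠DKM = 18.39°
- ∠DNI = 113.32°
- ∠IDN = 36.68°
- ∠KDM = 11.61°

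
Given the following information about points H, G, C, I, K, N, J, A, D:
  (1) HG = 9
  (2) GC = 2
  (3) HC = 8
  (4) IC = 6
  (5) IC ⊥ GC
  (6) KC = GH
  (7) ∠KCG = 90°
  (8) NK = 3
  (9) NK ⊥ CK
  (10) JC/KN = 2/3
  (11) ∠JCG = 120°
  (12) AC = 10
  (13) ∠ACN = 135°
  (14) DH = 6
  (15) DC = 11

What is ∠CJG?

From the given relations: JC = 2/3·KN = 2/3·3 = 2.
Step 1: By the law of cosines on triangle JCG: JG² = 2² + 2² − 2·2·2·cos(120°) = 12, so JG = 2·√3.
Step 2: By the inverse law of cosines on triangle CJG: cos(∠CJG) = (2² + (2·√3)² − 2²) / (2·2·2·√3) = 12/13.86 = 0.866, so ∠CJG = 30°.

Therefore, the measure of angle ∠CJG = 30°.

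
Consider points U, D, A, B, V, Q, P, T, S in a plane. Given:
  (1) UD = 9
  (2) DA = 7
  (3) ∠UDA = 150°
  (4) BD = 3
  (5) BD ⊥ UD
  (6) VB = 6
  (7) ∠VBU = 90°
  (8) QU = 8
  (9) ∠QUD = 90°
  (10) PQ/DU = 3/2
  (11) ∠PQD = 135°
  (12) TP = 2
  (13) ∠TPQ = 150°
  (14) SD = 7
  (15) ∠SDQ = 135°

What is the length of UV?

Step 1: By the law of cosines on triangle UDB: UB² = 9² + 3² − 2·9·3·cos(90°) = 90, so UB = 3·√10.
Step 2: By the law of cosines on triangle UBV: UV² = (3·√10)² + 6² − 2·3·√10·6·cos(90°) = 126, so UV = 3·√14.

Therefore, the length of UV = 3·√14.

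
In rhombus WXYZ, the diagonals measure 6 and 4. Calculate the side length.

The diagonals of a rhombus bisect each other at right angles.
Half-diagonals: 6/2 = 3 and 4/2 = 2
side = sqrt(3^2 + 2^2)
side = sqrt(9 + 4)
side = sqrt(13)

sqrt(13)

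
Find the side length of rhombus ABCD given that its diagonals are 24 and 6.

Half-diagonals are 12 and 3. side = sqrt(12^2 + 3^2) = sqrt(153) = 3*sqrt(17)

3*sqrt(17)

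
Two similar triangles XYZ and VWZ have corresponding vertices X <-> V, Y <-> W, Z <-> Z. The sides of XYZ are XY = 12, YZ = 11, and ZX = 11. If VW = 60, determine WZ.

Since the triangles are similar, the ratio of corresponding sides is constant.
Scale factor k = VW / XY = 60 / 12 = 5
WZ = k * YZ = 5 * 11 = 55

55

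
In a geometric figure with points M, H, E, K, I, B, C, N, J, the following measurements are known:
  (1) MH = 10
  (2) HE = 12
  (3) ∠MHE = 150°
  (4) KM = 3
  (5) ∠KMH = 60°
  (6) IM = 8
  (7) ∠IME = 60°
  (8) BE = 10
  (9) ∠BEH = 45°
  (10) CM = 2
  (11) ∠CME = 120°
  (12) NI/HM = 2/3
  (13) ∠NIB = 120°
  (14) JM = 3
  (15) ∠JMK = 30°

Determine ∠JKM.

Step 1: By the law of cosines on triangle KMJ: KJ² = 3² + 3² − 2·3·3·cos(30°) = 2.41, so KJ ≈ 1.55.
Step 2: By the inverse law of cosines on triangle JKM: cos(∠JKM) = (1.55² + 3² − 3²) / (2·1.55·3) = 2.41/9.32 = 0.2588, so ∠JKM = 75°.

Therefore, the measure of angle ∠JKM = 75°.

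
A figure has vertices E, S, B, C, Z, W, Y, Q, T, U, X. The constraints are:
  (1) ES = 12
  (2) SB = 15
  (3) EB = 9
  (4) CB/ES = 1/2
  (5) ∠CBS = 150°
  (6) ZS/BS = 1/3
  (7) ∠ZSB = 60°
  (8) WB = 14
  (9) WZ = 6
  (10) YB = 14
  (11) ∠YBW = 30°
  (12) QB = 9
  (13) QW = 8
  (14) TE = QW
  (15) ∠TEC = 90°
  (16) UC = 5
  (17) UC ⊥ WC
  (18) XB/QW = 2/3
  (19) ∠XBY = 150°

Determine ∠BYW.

Step 1: By the law of cosines on triangle YBW: YW² = 14² + 14² − 2·14·14·cos(30°) = 52.52, so YW ≈ 7.25.
Step 2: By the inverse law of cosines on triangle BYW: cos(∠BYW) = (14² + 7.25² − 14²) / (2·14·7.25) = 52.52/202.91 = 0.2588, so ∠BYW = 75°.

Therefore, the measure of angle ∠BYW = 75°.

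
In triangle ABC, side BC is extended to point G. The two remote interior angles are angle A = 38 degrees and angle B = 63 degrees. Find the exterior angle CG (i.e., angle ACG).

Exterior angle = 38 + 63 = 101 degrees (exterior angle theorem).

101 degrees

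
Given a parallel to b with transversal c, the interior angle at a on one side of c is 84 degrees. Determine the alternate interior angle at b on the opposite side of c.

Alternate interior angles lie on opposite sides of the transversal, between the parallel lines.
By the alternate interior angle theorem, they are equal: 84 degrees.

84 degrees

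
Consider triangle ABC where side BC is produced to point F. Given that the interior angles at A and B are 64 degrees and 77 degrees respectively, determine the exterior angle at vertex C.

By the exterior angle theorem, an exterior angle of a triangle equals the sum of the two remote interior angles.
Exterior angle = angle A + angle B
Exterior angle = 64 + 77 = 141 degrees

141 degrees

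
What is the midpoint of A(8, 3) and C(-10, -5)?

M = ((x₁ + x₂)/2, (y₁ + y₂)/2)
= ((8 + -10)/2, (3 + -5)/2)
= (-2/2, -2/2) = (-1, -1)

(-1, -1)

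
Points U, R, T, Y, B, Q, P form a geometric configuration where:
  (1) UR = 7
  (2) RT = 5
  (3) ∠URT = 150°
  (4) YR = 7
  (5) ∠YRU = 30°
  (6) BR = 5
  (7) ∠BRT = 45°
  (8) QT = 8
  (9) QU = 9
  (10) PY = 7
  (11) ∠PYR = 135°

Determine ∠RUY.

Step 1: By the law of cosines on triangle URY: UY² = 7² + 7² − 2·7·7·cos(30°) = 13.13, so UY ≈ 3.62.
Step 2: By the inverse law of cosines on triangle RUY: cos(∠RUY) = (7² + 3.62² − 7²) / (2·7·3.62) = 13.13/50.73 = 0.2588, so ∠RUY = 75°.

Therefore, the measure of angle ∠RUY = 75°.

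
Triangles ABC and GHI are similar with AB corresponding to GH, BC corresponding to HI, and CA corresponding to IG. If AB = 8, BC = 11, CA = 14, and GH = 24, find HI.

Since the triangles are similar, the ratio of corresponding sides is constant.
Scale factor k = GH / AB = 24 / 8 = 3
HI = k * BC = 3 * 11 = 33

33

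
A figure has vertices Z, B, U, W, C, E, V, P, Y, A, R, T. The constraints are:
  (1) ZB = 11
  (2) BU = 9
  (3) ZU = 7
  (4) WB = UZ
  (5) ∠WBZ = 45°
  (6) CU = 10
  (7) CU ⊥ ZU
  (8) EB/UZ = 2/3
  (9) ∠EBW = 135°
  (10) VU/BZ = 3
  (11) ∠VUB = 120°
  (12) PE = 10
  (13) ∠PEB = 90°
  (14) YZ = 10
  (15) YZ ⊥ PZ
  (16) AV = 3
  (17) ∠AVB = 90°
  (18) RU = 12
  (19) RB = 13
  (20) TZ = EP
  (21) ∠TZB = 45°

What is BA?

From the given relations: VU = 3·BZ = 3·11 = 33.
Step 1: By the law of cosines on triangle BUV: BV² = 9² + 33² − 2·9·33·cos(120°) = 1467, so BV = 3·√163.
Step 2: By the law of cosines on triangle BVA: BA² = (3·√163)² + 3² − 2·3·√163·3·cos(90°) = 1476, so BA = 6·√41.

Therefore, the length of BA = 6·√41.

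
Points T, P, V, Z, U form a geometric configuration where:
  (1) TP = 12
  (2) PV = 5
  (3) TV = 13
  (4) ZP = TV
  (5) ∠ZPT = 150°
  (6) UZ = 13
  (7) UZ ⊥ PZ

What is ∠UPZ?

From the given relations: ZP = TV = 13.
Step 1: By the law of cosines on triangle PZU: PU² = 13² + 13² − 2·13·13·cos(90°) = 338, so PU = 13·√2.
Step 2: By the inverse law of cosines on triangle UPZ: cos(∠UPZ) = ((13·√2)² + 13² − 13²) / (2·13·√2·13) = 338/478 = 0.7071, so ∠UPZ = 45°.

Therefore, the measure of angle ∠UPZ = 45°.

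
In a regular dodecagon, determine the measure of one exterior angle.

Each exterior angle of a regular n-gon is 360 / n.
For n = 12: 360 / 12 = 30 degrees.

30 degrees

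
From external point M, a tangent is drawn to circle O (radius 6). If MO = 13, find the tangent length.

The tangent, radius, and line from the external point to the center form a right triangle.
The right angle is where the tangent meets the radius.
By the Pythagorean theorem: tangent² + 6² = 13²
tangent² = 169 - 36 = 133
tangent = sqrt(133)

sqrt(133)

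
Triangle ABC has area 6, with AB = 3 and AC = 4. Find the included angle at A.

Area = (1/2) * a * b * sin(C)
sin(C) = 2 * Area / (a * b)
sin(C) = 2 * 6 / (3 * 4)
sin(C) = 1
C = arcsin(1) = 90°

90°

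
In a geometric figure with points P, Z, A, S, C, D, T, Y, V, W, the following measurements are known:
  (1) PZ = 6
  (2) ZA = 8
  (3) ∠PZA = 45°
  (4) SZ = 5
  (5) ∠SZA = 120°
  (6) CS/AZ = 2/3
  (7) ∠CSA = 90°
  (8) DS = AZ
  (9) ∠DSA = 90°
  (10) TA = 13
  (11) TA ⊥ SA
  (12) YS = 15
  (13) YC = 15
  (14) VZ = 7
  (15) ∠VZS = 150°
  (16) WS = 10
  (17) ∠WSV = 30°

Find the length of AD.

From the given relations: DS = AZ = 8.
Step 1: By the law of cosines on triangle SZA: SA² = 5² + 8² − 2·5·8·cos(120°) = 129, so SA = √129.
Step 2: By the law of cosines on triangle ASD: AD² = √129² + 8² − 2·√129·8·cos(90°) = 193, so AD = √193.

Therefore, the length of AD = √193.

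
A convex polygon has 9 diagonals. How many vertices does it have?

Using d = n(n - 3)/2, we solve 9 = n(n - 3)/2.
So n(n - 3) = 18.
Testing n = 6: 6 * 3 = 18 = 18. Correct.
The polygon has 6 sides.

6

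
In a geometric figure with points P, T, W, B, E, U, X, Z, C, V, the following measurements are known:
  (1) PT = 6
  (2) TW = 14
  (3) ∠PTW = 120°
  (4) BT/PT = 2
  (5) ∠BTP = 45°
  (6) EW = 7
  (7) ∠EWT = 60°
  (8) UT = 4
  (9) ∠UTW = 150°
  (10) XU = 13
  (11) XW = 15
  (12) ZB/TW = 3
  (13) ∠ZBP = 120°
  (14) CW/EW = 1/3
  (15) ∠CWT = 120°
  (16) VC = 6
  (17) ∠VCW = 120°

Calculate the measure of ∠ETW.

Step 1: By the law of cosines on triangle TWE: TE² = 14² + 7² − 2·14·7·cos(60°) = 147, so TE = 7·√3.
Step 2: By the inverse law of cosines on triangle ETW: cos(∠ETW) = ((7·√3)² + 14² − 7²) / (2·7·√3·14) = 294/339.48 = 0.866, so ∠ETW = 30°.

Therefore, the measure of angle ∠ETW = 30°.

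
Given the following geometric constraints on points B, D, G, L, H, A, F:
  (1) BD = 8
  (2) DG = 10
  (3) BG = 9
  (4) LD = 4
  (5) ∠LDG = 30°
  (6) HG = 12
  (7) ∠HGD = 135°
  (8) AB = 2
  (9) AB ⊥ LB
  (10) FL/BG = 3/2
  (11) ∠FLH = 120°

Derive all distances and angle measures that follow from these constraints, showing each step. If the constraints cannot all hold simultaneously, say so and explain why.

The constraints are consistent.

From the given relations:
  FL = 3/2·BG = 3/2·9 ≈ 13.5

Step 1: From DG = 10, GH = 12, and ∠DGH = 135°, by the law of cosines:
  DH² = DG² + GH² - 2·DG·GH·cos(135°) = 100 + 144 + 169.7 = 413.7
  DH ≈ 20.34

Step 2: From GD = 10, DL = 4, and ∠GDL = 30°, by the law of cosines:
  GL² = GD² + DL² - 2·GD·DL·cos(30°) = 100 + 16 - 69.28 = 46.72
  GL ≈ 6.84

Step 3: From BD = 8, BG = 9, DG = 10, by the inverse law of cosines:
  cos(∠DBG) = (BD² + BG² - DG²) / (2·BD·BG)
  ∠DBG = 71.79°

Step 4: From DB = 8, DG = 10, BG = 9, by the inverse law of cosines:
  cos(∠BDG) = (DB² + DG² - BG²) / (2·DB·DG)
  ∠BDG = 58.75°

Step 5: From GB = 9, GD = 10, BD = 8, by the inverse law of cosines:
  cos(∠BGD) = (GB² + GD² - BD²) / (2·GB·GD)
  ∠BGD = 49.46°

Step 6: From DG = 10, DH = 20.34, GH = 12, by the inverse law of cosines:
  cos(∠GDH) = (DG² + DH² - GH²) / (2·DG·DH)
  ∠GDH = 24.66°

Step 7: From GD = 10, GL = 6.84, DL = 4, by the inverse law of cosines:
  cos(∠DGL) = (GD² + GL² - DL²) / (2·GD·GL)
  ∠DGL = 17.01°

Step 8: From LD = 4, LG = 6.84, DG = 10, by the inverse law of cosines:
  cos(∠DLG) = (LD² + LG² - DG²) / (2·LD·LG)
  ∠DLG = 132.99°

Step 9: From HD = 20.34, HG = 12, DG = 10, by the inverse law of cosines:
  cos(∠DHG) = (HD² + HG² - DG²) / (2·HD·HG)
  ∠DHG = 20.34°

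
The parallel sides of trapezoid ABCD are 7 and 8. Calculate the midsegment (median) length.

The midsegment (median) of a trapezoid connects the midpoints of the non-parallel sides.
Its length is the average of the two bases: (7 + 8) / 2 = 15/2.

15/2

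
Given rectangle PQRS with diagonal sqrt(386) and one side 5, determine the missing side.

b = sqrt(d^2 - a^2) = sqrt(386 - 25) = sqrt(361) = 19

19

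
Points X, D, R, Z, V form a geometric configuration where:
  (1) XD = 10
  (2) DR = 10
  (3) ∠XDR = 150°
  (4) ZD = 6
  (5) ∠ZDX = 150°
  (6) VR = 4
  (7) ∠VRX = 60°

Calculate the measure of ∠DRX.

Step 1: By the law of cosines on triangle RDX: RX² = 10² + 10² − 2·10·10·cos(150°) = 373.21, so RX ≈ 19.32.
Step 2: By the inverse law of cosines on triangle DRX: cos(∠DRX) = (10² + 19.32² − 10²) / (2·10·19.32) = 373.21/386.37 = 0.9659, so ∠DRX = 15°.

Therefore, the measure of angle ∠DRX = 15°.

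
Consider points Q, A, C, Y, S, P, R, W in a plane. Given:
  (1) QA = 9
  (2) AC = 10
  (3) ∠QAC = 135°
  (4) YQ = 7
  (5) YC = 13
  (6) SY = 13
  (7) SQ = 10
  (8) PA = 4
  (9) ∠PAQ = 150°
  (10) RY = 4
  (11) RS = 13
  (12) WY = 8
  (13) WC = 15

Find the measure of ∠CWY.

Step 1: By the inverse law of cosines on triangle CWY: cos(∠CWY) = (15² + 8² − 13²) / (2·15·8) = 120/240 = 0.5, so ∠CWY = 60°.

Therefore, the measure of angle ∠CWY = 60°.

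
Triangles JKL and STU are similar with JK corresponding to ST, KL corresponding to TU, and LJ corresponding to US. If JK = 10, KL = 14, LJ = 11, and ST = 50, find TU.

k = 50/10 = 5. TU = 5 * 14 = 70.

70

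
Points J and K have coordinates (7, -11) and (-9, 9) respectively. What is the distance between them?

d = sqrt((-16)^2 + (20)^2) = sqrt(656) = 4*sqrt(41)

4*sqrt(41)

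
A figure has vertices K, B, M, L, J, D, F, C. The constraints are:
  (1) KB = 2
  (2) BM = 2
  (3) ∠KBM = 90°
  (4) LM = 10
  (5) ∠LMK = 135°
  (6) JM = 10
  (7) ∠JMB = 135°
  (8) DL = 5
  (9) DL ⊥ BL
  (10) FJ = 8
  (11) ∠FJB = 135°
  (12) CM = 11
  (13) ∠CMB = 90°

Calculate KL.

Step 1: By the law of cosines on triangle KBM: KM² = 2² + 2² − 2·2·2·cos(90°) = 8, so KM = 2·√2.
Step 2: By the law of cosines on triangle KML: KL² = (2·√2)² + 10² − 2·2·√2·10·cos(135°) = 148, so KL = 2·√37.

Therefore, the length of KL = 2·√37.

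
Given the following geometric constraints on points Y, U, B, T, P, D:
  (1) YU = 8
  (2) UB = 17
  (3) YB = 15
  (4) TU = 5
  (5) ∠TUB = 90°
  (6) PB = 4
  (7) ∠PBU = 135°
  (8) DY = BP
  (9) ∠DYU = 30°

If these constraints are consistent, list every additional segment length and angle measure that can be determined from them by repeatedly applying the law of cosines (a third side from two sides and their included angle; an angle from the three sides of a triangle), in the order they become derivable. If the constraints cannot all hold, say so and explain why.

The constraints are consistent. Derivable facts, in order:
After 1 step:
- BT ≈ 17.72
- UD ≈ 4.96
- UP ≈ 20.03
- ∠BUY = 61.93°
- ∠BYU = 90°
- ∠UBY = 28.07°
After 2 steps:
- ∠BPU = 36.88°
- ∠BTU = 73.61°
- ∠BUP = 8.12°
- ∠DUY = 23.79°
- ∠TBU = 16.39°
- ∠UDY = 126.21°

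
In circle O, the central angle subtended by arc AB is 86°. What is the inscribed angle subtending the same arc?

An inscribed angle intercepts an arc from a point on the circle, while the central angle intercepts the same arc from the center.
The inscribed angle is always half the central angle: 86° / 2 = 43°.

43°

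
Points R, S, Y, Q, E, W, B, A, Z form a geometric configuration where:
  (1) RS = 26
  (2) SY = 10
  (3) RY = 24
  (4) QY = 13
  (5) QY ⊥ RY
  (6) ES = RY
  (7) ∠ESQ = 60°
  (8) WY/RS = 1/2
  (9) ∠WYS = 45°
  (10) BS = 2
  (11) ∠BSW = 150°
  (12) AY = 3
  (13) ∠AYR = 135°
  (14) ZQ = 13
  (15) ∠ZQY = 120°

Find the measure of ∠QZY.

Step 1: By the law of cosines on triangle ZQY: ZY² = 13² + 13² − 2·13·13·cos(120°) = 507, so ZY = 13·√3.
Step 2: By the inverse law of cosines on triangle QZY: cos(∠QZY) = (13² + (13·√3)² − 13²) / (2·13·13·√3) = 507/585.43 = 0.866, so ∠QZY = 30°.

Therefore, the measure of angle ∠QZY = 30°.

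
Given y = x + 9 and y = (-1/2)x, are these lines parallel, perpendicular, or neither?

Slope of line 1: m1 = 1
Slope of line 2: m2 = -1/2
m1 != m2 and m1*m2 = -1/2 != -1. Neither.

Neither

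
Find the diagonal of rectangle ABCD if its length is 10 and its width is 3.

A rectangle's diagonal splits it into two right triangles, with the diagonal as the hypotenuse.
By the Pythagorean theorem, d^2 = 10^2 + 3^2 = 109.
Therefore d = sqrt(109).

sqrt(109)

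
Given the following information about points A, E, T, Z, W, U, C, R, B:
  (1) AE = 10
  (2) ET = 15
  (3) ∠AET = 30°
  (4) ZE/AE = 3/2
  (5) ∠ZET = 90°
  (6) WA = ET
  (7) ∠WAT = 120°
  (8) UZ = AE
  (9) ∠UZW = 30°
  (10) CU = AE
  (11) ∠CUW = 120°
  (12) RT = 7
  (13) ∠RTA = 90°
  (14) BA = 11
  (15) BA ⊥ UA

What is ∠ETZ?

From the given relations: ZE = 3/2·AE = 3/2·10 = 15.
Step 1: By the law of cosines on triangle TEZ: TZ² = 15² + 15² − 2·15·15·cos(90°) = 450, so TZ = 15·√2.
Step 2: By the inverse law of cosines on triangle ETZ: cos(∠ETZ) = (15² + (15·√2)² − 15²) / (2·15·15·√2) = 450/636.4 = 0.7071, so ∠ETZ = 45°.

Therefore, the measure of angle ∠ETZ = 45°.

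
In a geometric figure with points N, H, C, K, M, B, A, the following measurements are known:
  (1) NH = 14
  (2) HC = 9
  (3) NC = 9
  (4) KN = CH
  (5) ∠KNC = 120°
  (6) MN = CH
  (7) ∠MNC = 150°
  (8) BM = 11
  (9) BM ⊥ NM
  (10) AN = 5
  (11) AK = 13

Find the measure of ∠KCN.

From the given relations: KN = CH = 9.
Step 1: By the law of cosines on triangle CNK: CK² = 9² + 9² − 2·9·9·cos(120°) = 243, so CK = 9·√3.
Step 2: By the inverse law of cosines on triangle KCN: cos(∠KCN) = ((9·√3)² + 9² − 9²) / (2·9·√3·9) = 243/280.59 = 0.866, so ∠KCN = 30°.

Therefore, the measure of angle ∠KCN = 30°.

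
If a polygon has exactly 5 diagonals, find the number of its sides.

Using d = n(n - 3)/2, we solve 5 = n(n - 3)/2.
So n(n - 3) = 10.
Testing n = 5: 5 * 2 = 10 = 10. Correct.
The polygon has 5 sides.

5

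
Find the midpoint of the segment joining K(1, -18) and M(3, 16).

The midpoint is the point halfway along the segment.
Move half the horizontal distance: 1 + (3 - 1)/2 = 1 + 2/2 = 2
Move half the vertical distance: -18 + (16 - -18)/2 = -18 + 34/2 = -1
Midpoint = (2, -1)

(2, -1)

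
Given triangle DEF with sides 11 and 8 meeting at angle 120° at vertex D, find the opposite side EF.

By the law of cosines: EF^2 = DE^2 + DF^2 - 2*DE*DF*cos(D)
EF^2 = 11^2 + 8^2 - 2*11*8*cos(120°)
EF^2 = 121 + 64 - 176*(-1/2)
EF^2 = 273
EF = sqrt(273)

sqrt(273)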